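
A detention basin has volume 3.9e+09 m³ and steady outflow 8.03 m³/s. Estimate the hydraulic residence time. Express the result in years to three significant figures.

Q = 8.03 m³/s × 3.156e+07 s/yr = 2.534e+08 m³/yr.
Hydraulic residence time τ = V/Q = 3.9e+09/2.534e+08 = 15.39 yr.

15.4 yr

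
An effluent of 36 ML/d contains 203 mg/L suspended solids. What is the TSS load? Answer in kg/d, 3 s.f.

7310 kg/d

36 ML/d = 0.4167 m³/s.
Mass flux = Q·C = 0.4167 m³/s × 203 g/m³ = 84.58 g/s.
= 84.58 g/s × 86.4 = 7308 kg/d.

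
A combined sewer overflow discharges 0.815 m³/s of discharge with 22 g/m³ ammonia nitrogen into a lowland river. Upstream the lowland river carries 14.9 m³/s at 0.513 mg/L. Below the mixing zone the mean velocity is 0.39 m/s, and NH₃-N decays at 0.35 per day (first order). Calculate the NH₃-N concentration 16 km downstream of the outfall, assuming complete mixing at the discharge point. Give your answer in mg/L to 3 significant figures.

After complete mixing, C₀ = (0.815·22 + 14.9·0.513) / 15.71 = 1.627 mg/L.
Travel time t = 1.6e+04 m / 0.39 m/s = 4.103e+04 s = 0.4748 d.
C = 1.627·exp(−0.35·0.4748) = 1.627·0.8469 = 1.378 mg/L.

1.38 mg/L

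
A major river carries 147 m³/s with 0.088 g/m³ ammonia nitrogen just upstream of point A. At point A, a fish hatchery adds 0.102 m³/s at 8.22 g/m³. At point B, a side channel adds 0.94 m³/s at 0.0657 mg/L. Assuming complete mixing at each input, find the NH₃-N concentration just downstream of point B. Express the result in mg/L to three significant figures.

0.0935 mg/L

After input A: C = (147·0.088 + 0.102·8.22) / 147.1 = 0.09364 mg/L.
After input B: C = (147.1·0.09364 + 0.94·0.0657) / 148 = 0.09346 mg/L.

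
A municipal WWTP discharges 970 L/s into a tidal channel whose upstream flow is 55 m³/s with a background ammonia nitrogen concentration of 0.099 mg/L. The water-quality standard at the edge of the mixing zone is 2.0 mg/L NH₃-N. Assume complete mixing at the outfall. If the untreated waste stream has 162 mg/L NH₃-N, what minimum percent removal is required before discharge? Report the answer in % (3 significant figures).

32.2 %

970 L/s = 0.97 m³/s.
Mass balance: 2·55.97 = 0.97·Cₑ + 55·0.099.
Cₑ = (111.9 − 5.445) / 0.97 = 109.8 mg/L.
Required removal = 1 − 109.8/162 = 32.23 %.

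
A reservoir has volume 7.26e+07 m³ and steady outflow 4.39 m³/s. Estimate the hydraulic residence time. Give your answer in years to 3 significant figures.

0.524 yr

Q = 4.39 m³/s × 3.156e+07 s/yr = 1.385e+08 m³/yr.
Hydraulic residence time τ = V/Q = 7.26e+07/1.385e+08 = 0.524 yr.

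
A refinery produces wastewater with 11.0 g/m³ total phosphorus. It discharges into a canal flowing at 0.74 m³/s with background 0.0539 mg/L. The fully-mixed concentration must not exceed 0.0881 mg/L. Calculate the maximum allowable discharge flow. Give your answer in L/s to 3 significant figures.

Mass balance at complete mixing: C_std·(Q_w + Q_r) = Q_w·C_e + Q_r·C_b.
Rearranging, Q_w = Q_r·(C_std − C_b)/(C_e − C_std) = 0.74·(0.0881 − 0.0539) / (11 − 0.0881) = 0.002319 m³/s.
= 2.319 L/s.

2.32 L/s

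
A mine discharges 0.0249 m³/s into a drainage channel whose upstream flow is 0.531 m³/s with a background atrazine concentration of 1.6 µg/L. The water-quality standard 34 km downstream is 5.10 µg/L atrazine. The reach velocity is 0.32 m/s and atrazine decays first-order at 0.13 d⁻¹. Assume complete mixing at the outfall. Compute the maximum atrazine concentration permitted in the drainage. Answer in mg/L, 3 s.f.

1.6 µg/L = 0.0016 mg/L.
5.10 µg/L = 0.0051 mg/L.
Travel time to the compliance point: t = 3.4e+04/0.32 = 1.062e+05 s = 1.23 d; decay factor exp(−0.13·1.23) = 0.8523.
So the concentration just after mixing may be at most 0.0051/0.8523 = 0.005984 mg/L.
Mass balance: 0.005984·0.5559 = 0.0249·Cₑ + 0.531·0.0016.
Cₑ = (0.003327 − 0.0008496) / 0.0249 = 0.09948 mg/L.

0.0995 mg/L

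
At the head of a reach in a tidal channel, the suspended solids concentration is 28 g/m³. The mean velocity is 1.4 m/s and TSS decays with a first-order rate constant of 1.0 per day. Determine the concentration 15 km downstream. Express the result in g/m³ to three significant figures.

Travel time t = 15 km / 1.4 m/s = 1.5e+04/1.4 = 1.071e+04 s = 0.124 d.
First-order decay: C = 28·exp(−1.0·0.124) = 28·0.8834 = 24.73 g/m³.

24.7 g/m³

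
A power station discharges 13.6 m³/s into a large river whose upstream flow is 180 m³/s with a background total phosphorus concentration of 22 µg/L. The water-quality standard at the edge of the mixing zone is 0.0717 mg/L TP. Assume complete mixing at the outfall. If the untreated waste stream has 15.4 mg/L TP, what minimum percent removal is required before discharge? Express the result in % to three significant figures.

22 µg/L = 0.022 mg/L.
Mass balance: 0.0717·193.6 = 13.6·Cₑ + 180·0.022.
Cₑ = (13.88 − 3.96) / 13.6 = 0.7295 mg/L.
Required removal = 1 − 0.7295/15.4 = 95.26 %.

95.3 %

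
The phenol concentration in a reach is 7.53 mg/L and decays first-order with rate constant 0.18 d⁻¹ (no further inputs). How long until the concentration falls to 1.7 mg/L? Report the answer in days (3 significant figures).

t = ln(C₀/C)/k = ln(7.53/1.7)/0.18 = 1.488/0.18 = 8.268 d.

8.27 d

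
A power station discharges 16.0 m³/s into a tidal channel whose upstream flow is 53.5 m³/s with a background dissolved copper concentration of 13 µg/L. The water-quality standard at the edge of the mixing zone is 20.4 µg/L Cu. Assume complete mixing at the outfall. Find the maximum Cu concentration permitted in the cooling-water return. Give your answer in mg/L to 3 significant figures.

13 µg/L = 0.013 mg/L.
20.4 µg/L = 0.0204 mg/L.
Mass balance: 0.0204·69.5 = 16·Cₑ + 53.5·0.013.
Cₑ = (1.418 − 0.6955) / 16 = 0.04514 mg/L.

0.0451 mg/L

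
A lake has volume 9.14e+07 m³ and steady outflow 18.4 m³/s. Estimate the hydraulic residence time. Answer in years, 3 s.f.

Q = 18.4 m³/s × 3.156e+07 s/yr = 5.807e+08 m³/yr.
Hydraulic residence time τ = V/Q = 9.14e+07/5.807e+08 = 0.1574 yr.

0.157 yr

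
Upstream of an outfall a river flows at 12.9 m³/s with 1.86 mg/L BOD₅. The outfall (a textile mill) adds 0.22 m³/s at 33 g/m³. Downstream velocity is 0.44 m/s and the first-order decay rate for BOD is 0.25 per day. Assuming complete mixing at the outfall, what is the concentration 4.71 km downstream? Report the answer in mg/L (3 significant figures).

After complete mixing, C₀ = (0.22·33 + 12.9·1.86) / 13.12 = 2.382 mg/L.
Travel time t = 4710 m / 0.44 m/s = 1.07e+04 s = 0.1239 d.
C = 2.382·exp(−0.25·0.1239) = 2.382·0.9695 = 2.31 mg/L.

2.31 mg/L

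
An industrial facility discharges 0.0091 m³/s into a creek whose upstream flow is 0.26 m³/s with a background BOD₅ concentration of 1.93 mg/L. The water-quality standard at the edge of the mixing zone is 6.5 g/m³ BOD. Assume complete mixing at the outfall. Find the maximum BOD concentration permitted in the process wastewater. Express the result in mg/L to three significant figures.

Mass balance: 6.5·0.2691 = 0.0091·Cₑ + 0.26·1.93.
Cₑ = (1.749 − 0.5018) / 0.0091 = 137.1 mg/L.

137 mg/L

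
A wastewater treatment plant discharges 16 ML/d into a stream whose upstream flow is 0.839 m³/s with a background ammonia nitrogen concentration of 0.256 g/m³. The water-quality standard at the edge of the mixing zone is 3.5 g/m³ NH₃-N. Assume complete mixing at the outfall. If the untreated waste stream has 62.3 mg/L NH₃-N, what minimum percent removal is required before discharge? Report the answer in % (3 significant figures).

70.8 %

16 ML/d = 0.1852 m³/s.
Mass balance: 3.5·1.024 = 0.1852·Cₑ + 0.839·0.256.
Cₑ = (3.585 − 0.2148) / 0.1852 = 18.2 mg/L.
Required removal = 1 − 18.2/62.3 = 70.79 %.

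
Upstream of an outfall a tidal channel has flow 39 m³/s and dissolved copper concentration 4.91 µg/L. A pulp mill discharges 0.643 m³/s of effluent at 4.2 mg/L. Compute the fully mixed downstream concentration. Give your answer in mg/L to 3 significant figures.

4.91 µg/L = 0.00491 mg/L.
Flow-weighted mixing gives C = (0.643·4.2 + 39·0.00491) / (0.643 + 39) = 2.892/39.64 = 0.07295 mg/L.

0.0730 mg/L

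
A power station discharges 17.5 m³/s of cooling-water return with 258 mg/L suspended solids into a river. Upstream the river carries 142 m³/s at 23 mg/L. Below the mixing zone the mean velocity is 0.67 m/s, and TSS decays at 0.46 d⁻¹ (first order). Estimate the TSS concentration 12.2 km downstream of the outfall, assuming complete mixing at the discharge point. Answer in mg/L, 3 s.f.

44.3 mg/L

After complete mixing, C₀ = (17.5·258 + 142·23) / 159.5 = 48.78 mg/L.
Travel time t = 1.22e+04 m / 0.67 m/s = 1.821e+04 s = 0.2108 d.
C = 48.78·exp(−0.46·0.2108) = 48.78·0.9076 = 44.28 mg/L.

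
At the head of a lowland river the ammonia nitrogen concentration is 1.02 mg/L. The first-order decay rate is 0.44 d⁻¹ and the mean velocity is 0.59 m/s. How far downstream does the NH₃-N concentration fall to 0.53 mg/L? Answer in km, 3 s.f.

From C = C₀·e^(−kt), t = ln(C₀/C)/k = ln(1.02/0.53)/0.44 = 0.6547/0.44 = 1.488 d.
Distance = v·t = 0.59 m/s × 1.286e+05 s = 7.585e+04 m = 75.85 km.

75.8 km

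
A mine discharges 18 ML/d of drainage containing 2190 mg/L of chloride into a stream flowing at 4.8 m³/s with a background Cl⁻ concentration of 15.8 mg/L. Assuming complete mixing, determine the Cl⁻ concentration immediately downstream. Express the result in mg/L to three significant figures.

18 ML/d = 0.2083 m³/s.
By mass balance at complete mixing, C = (0.2083·2190 + 4.8·15.8) / (0.2083 + 4.8) = 532.1/5.008 = 106.2 mg/L.

106 mg/L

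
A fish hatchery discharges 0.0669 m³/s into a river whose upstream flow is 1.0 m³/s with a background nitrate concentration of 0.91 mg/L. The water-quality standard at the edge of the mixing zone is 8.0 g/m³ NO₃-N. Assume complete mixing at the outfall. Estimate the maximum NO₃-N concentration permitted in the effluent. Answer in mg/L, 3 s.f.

114 mg/L

Mass balance: 8·1.067 = 0.0669·Cₑ + 1·0.91.
Cₑ = (8.535 − 0.91) / 0.0669 = 114 mg/L.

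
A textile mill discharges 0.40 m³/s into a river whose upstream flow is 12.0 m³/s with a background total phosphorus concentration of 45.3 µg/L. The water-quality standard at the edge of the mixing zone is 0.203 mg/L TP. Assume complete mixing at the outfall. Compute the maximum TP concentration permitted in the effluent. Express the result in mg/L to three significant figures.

45.3 µg/L = 0.0453 mg/L.
Mass balance: 0.203·12.4 = 0.4·Cₑ + 12·0.0453.
Cₑ = (2.517 − 0.5436) / 0.4 = 4.934 mg/L.

4.93 mg/L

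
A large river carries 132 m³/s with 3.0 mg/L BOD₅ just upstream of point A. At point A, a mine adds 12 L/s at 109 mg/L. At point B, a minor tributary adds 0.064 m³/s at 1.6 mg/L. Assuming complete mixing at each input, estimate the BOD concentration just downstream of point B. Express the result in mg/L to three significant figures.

3.01 mg/L

12 L/s = 0.012 m³/s.
After input A: C = (132·3 + 0.012·109) / 132 = 3.01 mg/L.
After input B: C = (132·3.01 + 0.064·1.6) / 132.1 = 3.009 mg/L.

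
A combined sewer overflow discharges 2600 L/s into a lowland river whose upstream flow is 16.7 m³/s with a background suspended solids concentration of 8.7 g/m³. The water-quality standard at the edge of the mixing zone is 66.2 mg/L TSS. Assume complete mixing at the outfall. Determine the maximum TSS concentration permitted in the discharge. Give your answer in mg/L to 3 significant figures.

436 mg/L

2600 L/s = 2.6 m³/s.
Mass balance: 66.2·19.3 = 2.6·Cₑ + 16.7·8.7.
Cₑ = (1278 − 145.3) / 2.6 = 435.5 mg/L.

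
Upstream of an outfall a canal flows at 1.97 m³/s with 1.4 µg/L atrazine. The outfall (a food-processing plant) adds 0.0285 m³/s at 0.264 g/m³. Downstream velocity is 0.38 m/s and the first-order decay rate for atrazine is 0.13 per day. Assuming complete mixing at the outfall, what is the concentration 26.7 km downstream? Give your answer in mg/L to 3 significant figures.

1.4 µg/L = 0.0014 mg/L.
After complete mixing, C₀ = (0.0285·0.264 + 1.97·0.0014) / 1.998 = 0.005145 mg/L.
Travel time t = 2.67e+04 m / 0.38 m/s = 7.026e+04 s = 0.8132 d.
C = 0.005145·exp(−0.13·0.8132) = 0.005145·0.8997 = 0.004629 mg/L.

0.00463 mg/L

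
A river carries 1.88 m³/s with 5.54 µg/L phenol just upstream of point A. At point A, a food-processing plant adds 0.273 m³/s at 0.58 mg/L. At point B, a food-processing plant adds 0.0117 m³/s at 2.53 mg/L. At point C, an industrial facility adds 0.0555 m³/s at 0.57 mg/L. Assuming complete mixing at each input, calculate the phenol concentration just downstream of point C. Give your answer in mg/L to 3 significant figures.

0.104 mg/L

5.54 µg/L = 0.00554 mg/L.
After input A: C = (1.88·0.00554 + 0.273·0.58) / 2.153 = 0.07838 mg/L.
After input B: C = (2.153·0.07838 + 0.0117·2.53) / 2.165 = 0.09163 mg/L.
After input C: C = (2.165·0.09163 + 0.0555·0.57) / 2.22 = 0.1036 mg/L.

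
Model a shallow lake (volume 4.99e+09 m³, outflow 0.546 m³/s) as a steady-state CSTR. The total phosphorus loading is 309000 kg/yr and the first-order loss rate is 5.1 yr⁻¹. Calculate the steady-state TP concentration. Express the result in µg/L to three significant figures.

12.1 µg/L

Outflow Q = 0.546 m³/s × 3.156e+07 s/yr = 1.723e+07 m³/yr.
Steady-state CSTR mass balance: W = Q·C + k·V·C, so C = W/(Q + kV).
Q + kV = 1.723e+07 + 5.1·4.99e+09 = 2.547e+10 m³/yr.
C = 309000/2.547e+10 = 1.213e-05 kg/m³ = 0.01213 mg/L = 12.13 µg/L.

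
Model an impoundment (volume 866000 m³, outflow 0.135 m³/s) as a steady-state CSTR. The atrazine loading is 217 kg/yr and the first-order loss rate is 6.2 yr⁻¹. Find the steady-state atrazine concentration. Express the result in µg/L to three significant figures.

22.5 µg/L

Outflow Q = 0.135 m³/s × 3.156e+07 s/yr = 4.26e+06 m³/yr.
Steady-state CSTR mass balance: W = Q·C + k·V·C, so C = W/(Q + kV).
Q + kV = 4.26e+06 + 6.2·866000 = 9.629e+06 m³/yr.
C = 217/9.629e+06 = 2.253e-05 kg/m³ = 0.02253 mg/L = 22.53 µg/L.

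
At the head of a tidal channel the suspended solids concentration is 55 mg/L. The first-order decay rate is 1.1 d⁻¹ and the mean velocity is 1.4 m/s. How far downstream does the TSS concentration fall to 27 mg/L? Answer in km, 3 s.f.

From C = C₀·e^(−kt), t = ln(C₀/C)/k = ln(55/27)/1.1 = 0.7115/1.1 = 0.6468 d.
Distance = v·t = 1.4 m/s × 5.588e+04 s = 7.824e+04 m = 78.24 km.

78.2 km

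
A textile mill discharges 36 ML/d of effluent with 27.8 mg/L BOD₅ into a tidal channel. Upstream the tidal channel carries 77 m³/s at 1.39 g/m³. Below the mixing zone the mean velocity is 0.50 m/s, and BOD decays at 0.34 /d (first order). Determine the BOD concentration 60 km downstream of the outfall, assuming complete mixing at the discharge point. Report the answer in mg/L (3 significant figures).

0.955 mg/L

36 ML/d = 0.4167 m³/s.
After complete mixing, C₀ = (0.4167·27.8 + 77·1.39) / 77.42 = 1.532 mg/L.
Travel time t = 6e+04 m / 0.50 m/s = 1.2e+05 s = 1.389 d.
C = 1.532·exp(−0.34·1.389) = 1.532·0.6236 = 0.9555 mg/L.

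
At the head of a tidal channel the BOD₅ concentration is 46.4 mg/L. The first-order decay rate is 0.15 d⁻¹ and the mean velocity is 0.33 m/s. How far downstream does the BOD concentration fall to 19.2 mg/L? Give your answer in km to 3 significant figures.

From C = C₀·e^(−kt), t = ln(C₀/C)/k = ln(46.4/19.2)/0.15 = 0.8824/0.15 = 5.883 d.
Distance = v·t = 0.33 m/s × 5.083e+05 s = 1.677e+05 m = 167.7 km.

168 km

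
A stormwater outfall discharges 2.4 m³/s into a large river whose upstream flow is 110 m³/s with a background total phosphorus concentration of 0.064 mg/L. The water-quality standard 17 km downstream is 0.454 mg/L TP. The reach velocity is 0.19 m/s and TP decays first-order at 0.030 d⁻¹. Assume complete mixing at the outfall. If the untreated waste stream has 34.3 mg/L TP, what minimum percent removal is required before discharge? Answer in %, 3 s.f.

44.6 %

Travel time to the compliance point: t = 1.7e+04/0.19 = 8.947e+04 s = 1.036 d; decay factor exp(−0.030·1.036) = 0.9694.
So the concentration just after mixing may be at most 0.454/0.9694 = 0.4683 mg/L.
Mass balance: 0.4683·112.4 = 2.4·Cₑ + 110·0.064.
Cₑ = (52.64 − 7.04) / 2.4 = 19 mg/L.
Required removal = 1 − 19/34.3 = 44.61 %.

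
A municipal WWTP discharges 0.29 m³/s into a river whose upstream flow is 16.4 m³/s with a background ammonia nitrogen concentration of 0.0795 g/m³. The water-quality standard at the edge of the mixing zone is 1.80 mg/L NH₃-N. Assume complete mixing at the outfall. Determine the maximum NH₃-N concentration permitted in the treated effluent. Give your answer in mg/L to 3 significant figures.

99.1 mg/L

Mass balance: 1.8·16.69 = 0.29·Cₑ + 16.4·0.0795.
Cₑ = (30.04 − 1.304) / 0.29 = 99.1 mg/L.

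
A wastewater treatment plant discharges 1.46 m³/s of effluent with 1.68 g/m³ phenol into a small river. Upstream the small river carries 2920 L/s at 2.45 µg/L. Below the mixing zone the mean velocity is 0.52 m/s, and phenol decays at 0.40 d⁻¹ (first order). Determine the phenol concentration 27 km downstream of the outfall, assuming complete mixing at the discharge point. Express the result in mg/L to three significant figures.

2920 L/s = 2.92 m³/s.
2.45 µg/L = 0.00245 mg/L.
After complete mixing, C₀ = (1.46·1.68 + 2.92·0.00245) / 4.38 = 0.5616 mg/L.
Travel time t = 2.7e+04 m / 0.52 m/s = 5.192e+04 s = 0.601 d.
C = 0.5616·exp(−0.40·0.601) = 0.5616·0.7863 = 0.4416 mg/L.

0.442 mg/L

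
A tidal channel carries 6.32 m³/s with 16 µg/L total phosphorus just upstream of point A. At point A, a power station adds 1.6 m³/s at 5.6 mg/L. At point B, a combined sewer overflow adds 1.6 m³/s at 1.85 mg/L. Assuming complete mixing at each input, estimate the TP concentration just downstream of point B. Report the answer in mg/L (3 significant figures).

16 µg/L = 0.016 mg/L.
After input A: C = (6.32·0.016 + 1.6·5.6) / 7.92 = 1.144 mg/L.
After input B: C = (7.92·1.144 + 1.6·1.85) / 9.52 = 1.263 mg/L.

1.26 mg/L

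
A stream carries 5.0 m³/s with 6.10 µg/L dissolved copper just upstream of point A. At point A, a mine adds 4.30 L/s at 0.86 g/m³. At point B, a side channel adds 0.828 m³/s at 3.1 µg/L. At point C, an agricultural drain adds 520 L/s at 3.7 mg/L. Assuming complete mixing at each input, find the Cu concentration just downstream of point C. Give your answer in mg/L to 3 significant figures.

6.10 µg/L = 0.0061 mg/L.
4.30 L/s = 0.0043 m³/s.
After input A: C = (5·0.0061 + 0.0043·0.86) / 5.004 = 0.006834 mg/L.
3.1 µg/L = 0.0031 mg/L.
After input B: C = (5.004·0.006834 + 0.828·0.0031) / 5.832 = 0.006304 mg/L.
520 L/s = 0.52 m³/s.
After input C: C = (5.832·0.006304 + 0.52·3.7) / 6.352 = 0.3087 mg/L.

0.309 mg/L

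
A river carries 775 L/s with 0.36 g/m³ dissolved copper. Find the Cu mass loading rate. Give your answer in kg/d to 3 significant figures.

775 L/s = 0.775 m³/s.
Mass flux = Q·C = 0.775 m³/s × 0.36 g/m³ = 0.279 g/s.
= 0.279 g/s × 86.4 = 24.11 kg/d.

24.1 kg/d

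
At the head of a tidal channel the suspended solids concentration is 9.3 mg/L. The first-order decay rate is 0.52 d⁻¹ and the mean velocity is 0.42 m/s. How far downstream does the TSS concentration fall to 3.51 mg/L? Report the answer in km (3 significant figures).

From C = C₀·e^(−kt), t = ln(C₀/C)/k = ln(9.3/3.51)/0.52 = 0.9744/0.52 = 1.874 d.
Distance = v·t = 0.42 m/s × 1.619e+05 s = 6.8e+04 m = 68 km.

68.0 km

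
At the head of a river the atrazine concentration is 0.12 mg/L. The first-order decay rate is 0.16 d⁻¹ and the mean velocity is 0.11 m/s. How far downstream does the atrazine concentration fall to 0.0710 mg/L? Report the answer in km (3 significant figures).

31.2 km

From C = C₀·e^(−kt), t = ln(C₀/C)/k = ln(0.12/0.0710)/0.16 = 0.5248/0.16 = 3.28 d.
Distance = v·t = 0.11 m/s × 2.834e+05 s = 3.117e+04 m = 31.17 km.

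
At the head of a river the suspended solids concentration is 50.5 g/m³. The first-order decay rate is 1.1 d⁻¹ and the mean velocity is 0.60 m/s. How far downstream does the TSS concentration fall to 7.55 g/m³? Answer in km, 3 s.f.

89.6 km

From C = C₀·e^(−kt), t = ln(C₀/C)/k = ln(50.5/7.55)/1.1 = 1.9/1.1 = 1.728 d.
Distance = v·t = 0.60 m/s × 1.493e+05 s = 8.956e+04 m = 89.56 km.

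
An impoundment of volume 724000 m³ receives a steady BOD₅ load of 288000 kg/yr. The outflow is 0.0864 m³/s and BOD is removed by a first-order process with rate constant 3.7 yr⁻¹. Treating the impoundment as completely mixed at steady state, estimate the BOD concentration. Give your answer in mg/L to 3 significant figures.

Outflow Q = 0.0864 m³/s × 3.156e+07 s/yr = 2.727e+06 m³/yr.
Steady-state CSTR mass balance: W = Q·C + k·V·C, so C = W/(Q + kV).
Q + kV = 2.727e+06 + 3.7·724000 = 5.405e+06 m³/yr.
C = 288000/5.405e+06 = 0.05328 kg/m³ = 53.28 mg/L.

53.3 mg/L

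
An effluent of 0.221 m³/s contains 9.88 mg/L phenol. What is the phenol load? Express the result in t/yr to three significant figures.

Mass flux = Q·C = 0.221 m³/s × 9.88 g/m³ = 2.183 g/s.
= 2.183 g/s × 31.56 = 68.91 t/yr.

68.9 t/yr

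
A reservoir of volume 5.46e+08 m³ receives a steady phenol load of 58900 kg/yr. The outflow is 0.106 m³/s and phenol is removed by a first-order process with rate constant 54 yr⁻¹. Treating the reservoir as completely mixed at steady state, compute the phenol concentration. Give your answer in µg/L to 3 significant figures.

2.00 µg/L

Outflow Q = 0.106 m³/s × 3.156e+07 s/yr = 3.345e+06 m³/yr.
Steady-state CSTR mass balance: W = Q·C + k·V·C, so C = W/(Q + kV).
Q + kV = 3.345e+06 + 54·5.46e+08 = 2.949e+10 m³/yr.
C = 58900/2.949e+10 = 1.997e-06 kg/m³ = 0.001997 mg/L = 1.997 µg/L.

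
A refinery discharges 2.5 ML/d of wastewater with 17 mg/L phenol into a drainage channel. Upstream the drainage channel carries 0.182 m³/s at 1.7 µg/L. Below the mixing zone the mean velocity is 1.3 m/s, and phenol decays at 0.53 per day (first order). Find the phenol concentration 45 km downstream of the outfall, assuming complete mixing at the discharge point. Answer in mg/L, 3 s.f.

1.89 mg/L

2.5 ML/d = 0.02894 m³/s.
1.7 µg/L = 0.0017 mg/L.
After complete mixing, C₀ = (0.02894·17 + 0.182·0.0017) / 0.2109 = 2.333 mg/L.
Travel time t = 4.5e+04 m / 1.3 m/s = 3.462e+04 s = 0.4006 d.
C = 2.333·exp(−0.53·0.4006) = 2.333·0.8087 = 1.887 mg/L.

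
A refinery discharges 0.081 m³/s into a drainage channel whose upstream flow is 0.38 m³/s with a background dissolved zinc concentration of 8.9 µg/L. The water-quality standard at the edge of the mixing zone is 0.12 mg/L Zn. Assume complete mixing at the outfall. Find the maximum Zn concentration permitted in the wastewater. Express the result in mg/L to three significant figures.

0.641 mg/L

8.9 µg/L = 0.0089 mg/L.
Mass balance: 0.12·0.461 = 0.081·Cₑ + 0.38·0.0089.
Cₑ = (0.05532 − 0.003382) / 0.081 = 0.6412 mg/L.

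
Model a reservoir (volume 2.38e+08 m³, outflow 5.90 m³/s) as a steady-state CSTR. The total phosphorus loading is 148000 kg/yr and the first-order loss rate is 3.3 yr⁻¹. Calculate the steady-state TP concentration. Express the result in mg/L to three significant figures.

Outflow Q = 5.90 m³/s × 3.156e+07 s/yr = 1.862e+08 m³/yr.
Steady-state CSTR mass balance: W = Q·C + k·V·C, so C = W/(Q + kV).
Q + kV = 1.862e+08 + 3.3·2.38e+08 = 9.716e+08 m³/yr.
C = 148000/9.716e+08 = 0.0001523 kg/m³ = 0.1523 mg/L.

0.152 mg/L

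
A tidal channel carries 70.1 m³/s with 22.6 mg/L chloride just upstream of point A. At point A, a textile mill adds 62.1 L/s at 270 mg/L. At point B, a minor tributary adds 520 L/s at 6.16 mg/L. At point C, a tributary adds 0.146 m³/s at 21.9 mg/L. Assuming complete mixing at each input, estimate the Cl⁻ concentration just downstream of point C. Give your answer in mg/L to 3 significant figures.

22.7 mg/L

62.1 L/s = 0.0621 m³/s.
After input A: C = (70.1·22.6 + 0.0621·270) / 70.16 = 22.82 mg/L.
520 L/s = 0.52 m³/s.
After input B: C = (70.16·22.82 + 0.52·6.16) / 70.68 = 22.7 mg/L.
After input C: C = (70.68·22.7 + 0.146·21.9) / 70.83 = 22.69 mg/L.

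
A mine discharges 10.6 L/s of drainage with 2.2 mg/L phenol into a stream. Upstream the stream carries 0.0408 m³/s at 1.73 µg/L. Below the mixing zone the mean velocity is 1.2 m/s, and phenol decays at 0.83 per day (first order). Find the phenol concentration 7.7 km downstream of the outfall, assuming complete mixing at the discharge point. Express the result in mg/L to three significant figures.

0.428 mg/L

10.6 L/s = 0.0106 m³/s.
1.73 µg/L = 0.00173 mg/L.
After complete mixing, C₀ = (0.0106·2.2 + 0.0408·0.00173) / 0.0514 = 0.4551 mg/L.
Travel time t = 7700 m / 1.2 m/s = 6417 s = 0.07427 d.
C = 0.4551·exp(−0.83·0.07427) = 0.4551·0.9402 = 0.4279 mg/L.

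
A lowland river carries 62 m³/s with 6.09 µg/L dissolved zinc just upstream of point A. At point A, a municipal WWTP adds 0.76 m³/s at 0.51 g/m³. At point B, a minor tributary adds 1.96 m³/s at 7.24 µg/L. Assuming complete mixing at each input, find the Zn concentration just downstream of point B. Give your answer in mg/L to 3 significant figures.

6.09 µg/L = 0.00609 mg/L.
After input A: C = (62·0.00609 + 0.76·0.51) / 62.76 = 0.01219 mg/L.
7.24 µg/L = 0.00724 mg/L.
After input B: C = (62.76·0.01219 + 1.96·0.00724) / 64.72 = 0.01204 mg/L.

0.0120 mg/L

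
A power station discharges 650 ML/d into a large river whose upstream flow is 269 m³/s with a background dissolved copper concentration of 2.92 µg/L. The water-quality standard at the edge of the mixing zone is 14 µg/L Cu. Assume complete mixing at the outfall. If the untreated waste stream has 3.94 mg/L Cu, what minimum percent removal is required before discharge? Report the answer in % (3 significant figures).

650 ML/d = 7.523 m³/s.
2.92 µg/L = 0.00292 mg/L.
14 µg/L = 0.014 mg/L.
Mass balance: 0.014·276.5 = 7.523·Cₑ + 269·0.00292.
Cₑ = (3.871 − 0.7855) / 7.523 = 0.4102 mg/L.
Required removal = 1 − 0.4102/3.94 = 89.59 %.

89.6 %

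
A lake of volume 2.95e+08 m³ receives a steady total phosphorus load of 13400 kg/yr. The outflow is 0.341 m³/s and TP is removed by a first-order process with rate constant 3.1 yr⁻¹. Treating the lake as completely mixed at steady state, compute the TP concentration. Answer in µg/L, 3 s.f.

14.5 µg/L

Outflow Q = 0.341 m³/s × 3.156e+07 s/yr = 1.076e+07 m³/yr.
Steady-state CSTR mass balance: W = Q·C + k·V·C, so C = W/(Q + kV).
Q + kV = 1.076e+07 + 3.1·2.95e+08 = 9.253e+08 m³/yr.
C = 13400/9.253e+08 = 1.448e-05 kg/m³ = 0.01448 mg/L = 14.48 µg/L.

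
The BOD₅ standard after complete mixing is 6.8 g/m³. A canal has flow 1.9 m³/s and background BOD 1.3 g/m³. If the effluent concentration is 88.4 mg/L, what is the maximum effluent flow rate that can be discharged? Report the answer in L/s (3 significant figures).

128 L/s

Mass balance at complete mixing: C_std·(Q_w + Q_r) = Q_w·C_e + Q_r·C_b.
Rearranging, Q_w = Q_r·(C_std − C_b)/(C_e − C_std) = 1.9·(6.8 − 1.3) / (88.4 − 6.8) = 0.1281 m³/s.
= 128.1 L/s.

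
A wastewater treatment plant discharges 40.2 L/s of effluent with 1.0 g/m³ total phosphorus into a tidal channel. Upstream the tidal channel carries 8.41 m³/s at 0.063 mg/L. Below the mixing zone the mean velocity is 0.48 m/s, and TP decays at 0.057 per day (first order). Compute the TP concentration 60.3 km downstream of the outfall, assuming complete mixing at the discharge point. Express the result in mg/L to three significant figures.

40.2 L/s = 0.0402 m³/s.
After complete mixing, C₀ = (0.0402·1 + 8.41·0.063) / 8.45 = 0.06746 mg/L.
Travel time t = 6.03e+04 m / 0.48 m/s = 1.256e+05 s = 1.454 d.
C = 0.06746·exp(−0.057·1.454) = 0.06746·0.9205 = 0.06209 mg/L.

0.0621 mg/L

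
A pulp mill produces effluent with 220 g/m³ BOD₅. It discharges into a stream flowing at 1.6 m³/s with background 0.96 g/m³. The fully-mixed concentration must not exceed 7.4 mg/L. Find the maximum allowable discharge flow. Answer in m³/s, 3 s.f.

0.0485 m³/s

Mass balance at complete mixing: C_std·(Q_w + Q_r) = Q_w·C_e + Q_r·C_b.
Rearranging, Q_w = Q_r·(C_std − C_b)/(C_e − C_std) = 1.6·(7.4 − 0.96) / (220 − 7.4) = 0.04847 m³/s.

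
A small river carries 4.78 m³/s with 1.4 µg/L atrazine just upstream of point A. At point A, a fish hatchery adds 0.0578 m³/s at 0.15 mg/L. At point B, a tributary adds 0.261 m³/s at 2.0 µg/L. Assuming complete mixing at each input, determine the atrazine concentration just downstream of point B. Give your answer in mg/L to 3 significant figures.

1.4 µg/L = 0.0014 mg/L.
After input A: C = (4.78·0.0014 + 0.0578·0.15) / 4.838 = 0.003175 mg/L.
2.0 µg/L = 0.002 mg/L.
After input B: C = (4.838·0.003175 + 0.261·0.002) / 5.099 = 0.003115 mg/L.

0.00312 mg/L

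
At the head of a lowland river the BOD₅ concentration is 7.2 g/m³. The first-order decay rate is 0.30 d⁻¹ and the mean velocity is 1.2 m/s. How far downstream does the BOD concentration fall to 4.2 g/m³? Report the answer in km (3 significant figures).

186 km

From C = C₀·e^(−kt), t = ln(C₀/C)/k = ln(7.2/4.2)/0.30 = 0.539/0.30 = 1.797 d.
Distance = v·t = 1.2 m/s × 1.552e+05 s = 1.863e+05 m = 186.3 km.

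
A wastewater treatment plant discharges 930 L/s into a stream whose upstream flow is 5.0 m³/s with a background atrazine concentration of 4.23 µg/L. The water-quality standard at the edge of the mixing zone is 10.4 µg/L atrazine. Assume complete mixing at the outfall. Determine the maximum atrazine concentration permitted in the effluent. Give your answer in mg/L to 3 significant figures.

0.0436 mg/L

930 L/s = 0.93 m³/s.
4.23 µg/L = 0.00423 mg/L.
10.4 µg/L = 0.0104 mg/L.
Mass balance: 0.0104·5.93 = 0.93·Cₑ + 5·0.00423.
Cₑ = (0.06167 − 0.02115) / 0.93 = 0.04357 mg/L.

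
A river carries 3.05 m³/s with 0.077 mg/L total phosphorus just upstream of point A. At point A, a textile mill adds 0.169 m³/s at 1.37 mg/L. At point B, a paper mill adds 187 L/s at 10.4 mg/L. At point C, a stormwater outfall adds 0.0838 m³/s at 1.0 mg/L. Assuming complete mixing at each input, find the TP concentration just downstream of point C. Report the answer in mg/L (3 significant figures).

After input A: C = (3.05·0.077 + 0.169·1.37) / 3.219 = 0.1449 mg/L.
187 L/s = 0.187 m³/s.
After input B: C = (3.219·0.1449 + 0.187·10.4) / 3.406 = 0.7079 mg/L.
After input C: C = (3.406·0.7079 + 0.0838·1) / 3.49 = 0.7149 mg/L.

0.715 mg/L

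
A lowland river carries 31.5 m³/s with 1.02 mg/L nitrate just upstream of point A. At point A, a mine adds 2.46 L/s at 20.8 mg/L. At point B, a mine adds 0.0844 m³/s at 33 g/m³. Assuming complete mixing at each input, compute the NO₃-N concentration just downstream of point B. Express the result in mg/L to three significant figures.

2.46 L/s = 0.00246 m³/s.
After input A: C = (31.5·1.02 + 0.00246·20.8) / 31.5 = 1.022 mg/L.
After input B: C = (31.5·1.022 + 0.0844·33) / 31.59 = 1.107 mg/L.

1.11 mg/L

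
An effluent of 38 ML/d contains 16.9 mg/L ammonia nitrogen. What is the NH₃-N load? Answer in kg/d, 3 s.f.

38 ML/d = 0.4398 m³/s.
Mass flux = Q·C = 0.4398 m³/s × 16.9 g/m³ = 7.433 g/s.
= 7.433 g/s × 86.4 = 642.2 kg/d.

642 kg/d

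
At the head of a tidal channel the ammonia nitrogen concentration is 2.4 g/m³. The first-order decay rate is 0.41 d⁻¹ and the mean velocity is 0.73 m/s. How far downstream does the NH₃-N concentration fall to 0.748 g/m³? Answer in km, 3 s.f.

179 km

From C = C₀·e^(−kt), t = ln(C₀/C)/k = ln(2.4/0.748)/0.41 = 1.166/0.41 = 2.843 d.
Distance = v·t = 0.73 m/s × 2.457e+05 s = 1.793e+05 m = 179.3 km.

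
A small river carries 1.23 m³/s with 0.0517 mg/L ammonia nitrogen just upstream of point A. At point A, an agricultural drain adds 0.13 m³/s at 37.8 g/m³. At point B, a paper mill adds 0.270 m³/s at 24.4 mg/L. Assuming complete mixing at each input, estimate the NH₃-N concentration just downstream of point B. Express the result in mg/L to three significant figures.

7.10 mg/L

After input A: C = (1.23·0.0517 + 0.13·37.8) / 1.36 = 3.66 mg/L.
After input B: C = (1.36·3.66 + 0.27·24.4) / 1.63 = 7.095 mg/L.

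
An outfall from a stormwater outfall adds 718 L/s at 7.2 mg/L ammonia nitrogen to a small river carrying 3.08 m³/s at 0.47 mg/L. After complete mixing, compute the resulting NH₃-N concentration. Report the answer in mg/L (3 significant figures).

718 L/s = 0.718 m³/s.
By mass balance at complete mixing, C = (0.718·7.2 + 3.08·0.47) / (0.718 + 3.08) = 6.617/3.798 = 1.742 mg/L.

1.74 mg/L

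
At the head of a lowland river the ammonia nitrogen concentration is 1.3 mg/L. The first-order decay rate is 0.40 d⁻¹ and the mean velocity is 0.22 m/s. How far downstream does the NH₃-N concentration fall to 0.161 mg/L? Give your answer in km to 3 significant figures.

99.3 km

From C = C₀·e^(−kt), t = ln(C₀/C)/k = ln(1.3/0.161)/0.40 = 2.089/0.40 = 5.222 d.
Distance = v·t = 0.22 m/s × 4.512e+05 s = 9.926e+04 m = 99.26 km.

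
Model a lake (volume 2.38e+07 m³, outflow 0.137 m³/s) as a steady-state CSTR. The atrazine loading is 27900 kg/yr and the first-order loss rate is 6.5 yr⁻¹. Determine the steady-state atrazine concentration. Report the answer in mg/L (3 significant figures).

0.175 mg/L

Outflow Q = 0.137 m³/s × 3.156e+07 s/yr = 4.323e+06 m³/yr.
Steady-state CSTR mass balance: W = Q·C + k·V·C, so C = W/(Q + kV).
Q + kV = 4.323e+06 + 6.5·2.38e+07 = 1.59e+08 m³/yr.
C = 27900/1.59e+08 = 0.0001754 kg/m³ = 0.1754 mg/L.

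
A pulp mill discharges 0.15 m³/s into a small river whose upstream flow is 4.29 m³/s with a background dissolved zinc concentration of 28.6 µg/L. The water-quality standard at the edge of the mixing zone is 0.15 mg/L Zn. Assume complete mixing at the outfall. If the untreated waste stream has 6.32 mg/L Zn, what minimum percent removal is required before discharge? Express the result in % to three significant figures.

42.7 %

28.6 µg/L = 0.0286 mg/L.
Mass balance: 0.15·4.44 = 0.15·Cₑ + 4.29·0.0286.
Cₑ = (0.666 − 0.1227) / 0.15 = 3.622 mg/L.
Required removal = 1 − 3.622/6.32 = 42.69 %.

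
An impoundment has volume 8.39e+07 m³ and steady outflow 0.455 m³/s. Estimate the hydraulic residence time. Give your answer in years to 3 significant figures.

5.84 yr

Q = 0.455 m³/s × 3.156e+07 s/yr = 1.436e+07 m³/yr.
Hydraulic residence time τ = V/Q = 8.39e+07/1.436e+07 = 5.843 yr.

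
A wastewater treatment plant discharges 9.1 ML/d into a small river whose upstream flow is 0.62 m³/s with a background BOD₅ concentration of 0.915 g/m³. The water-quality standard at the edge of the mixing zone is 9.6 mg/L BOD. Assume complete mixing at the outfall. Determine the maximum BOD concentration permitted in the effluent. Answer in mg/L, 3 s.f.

9.1 ML/d = 0.1053 m³/s.
Mass balance: 9.6·0.7253 = 0.1053·Cₑ + 0.62·0.915.
Cₑ = (6.963 − 0.5673) / 0.1053 = 60.73 mg/L.

60.7 mg/L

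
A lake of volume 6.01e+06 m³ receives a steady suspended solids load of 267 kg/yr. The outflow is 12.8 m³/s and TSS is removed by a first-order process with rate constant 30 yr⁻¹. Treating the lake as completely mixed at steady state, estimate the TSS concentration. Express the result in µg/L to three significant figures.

0.457 µg/L

Outflow Q = 12.8 m³/s × 3.156e+07 s/yr = 4.039e+08 m³/yr.
Steady-state CSTR mass balance: W = Q·C + k·V·C, so C = W/(Q + kV).
Q + kV = 4.039e+08 + 30·6.01e+06 = 5.842e+08 m³/yr.
C = 267/5.842e+08 = 4.57e-07 kg/m³ = 0.000457 mg/L = 0.457 µg/L.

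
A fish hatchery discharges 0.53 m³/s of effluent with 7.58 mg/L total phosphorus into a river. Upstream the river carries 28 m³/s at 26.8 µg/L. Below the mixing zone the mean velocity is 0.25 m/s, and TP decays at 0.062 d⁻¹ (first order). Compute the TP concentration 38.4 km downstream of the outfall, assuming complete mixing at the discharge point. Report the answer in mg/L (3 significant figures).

26.8 µg/L = 0.0268 mg/L.
After complete mixing, C₀ = (0.53·7.58 + 28·0.0268) / 28.53 = 0.1671 mg/L.
Travel time t = 3.84e+04 m / 0.25 m/s = 1.536e+05 s = 1.778 d.
C = 0.1671·exp(−0.062·1.778) = 0.1671·0.8956 = 0.1497 mg/L.

0.150 mg/L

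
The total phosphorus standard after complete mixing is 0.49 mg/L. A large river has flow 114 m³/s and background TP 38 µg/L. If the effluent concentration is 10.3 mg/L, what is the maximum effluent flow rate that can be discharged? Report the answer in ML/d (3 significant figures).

38 µg/L = 0.038 mg/L.
Mass balance at complete mixing: C_std·(Q_w + Q_r) = Q_w·C_e + Q_r·C_b.
Rearranging, Q_w = Q_r·(C_std − C_b)/(C_e − C_std) = 114·(0.49 − 0.038) / (10.3 − 0.49) = 5.253 m³/s.
= 453.8 ML/d.

454 ML/d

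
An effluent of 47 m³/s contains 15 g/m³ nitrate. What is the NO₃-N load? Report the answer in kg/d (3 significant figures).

60900 kg/d

Mass flux = Q·C = 47 m³/s × 15 g/m³ = 705 g/s.
= 705 g/s × 86.4 = 6.091e+04 kg/d.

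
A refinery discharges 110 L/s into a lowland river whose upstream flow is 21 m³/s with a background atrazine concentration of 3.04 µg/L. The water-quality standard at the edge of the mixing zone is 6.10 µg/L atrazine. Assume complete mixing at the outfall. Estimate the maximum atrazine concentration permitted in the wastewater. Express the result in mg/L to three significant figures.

0.590 mg/L

110 L/s = 0.11 m³/s.
3.04 µg/L = 0.00304 mg/L.
6.10 µg/L = 0.0061 mg/L.
Mass balance: 0.0061·21.11 = 0.11·Cₑ + 21·0.00304.
Cₑ = (0.1288 − 0.06384) / 0.11 = 0.5903 mg/L.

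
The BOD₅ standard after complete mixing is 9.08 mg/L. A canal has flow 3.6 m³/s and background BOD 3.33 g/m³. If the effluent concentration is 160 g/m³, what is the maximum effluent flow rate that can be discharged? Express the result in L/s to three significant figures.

137 L/s

Mass balance at complete mixing: C_std·(Q_w + Q_r) = Q_w·C_e + Q_r·C_b.
Rearranging, Q_w = Q_r·(C_std − C_b)/(C_e − C_std) = 3.6·(9.08 − 3.33) / (160 − 9.08) = 0.1372 m³/s.
= 137.2 L/s.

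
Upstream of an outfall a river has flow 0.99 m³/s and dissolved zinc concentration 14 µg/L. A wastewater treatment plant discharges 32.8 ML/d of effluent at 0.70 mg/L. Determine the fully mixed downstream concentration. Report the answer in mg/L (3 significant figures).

32.8 ML/d = 0.3796 m³/s.
14 µg/L = 0.014 mg/L.
Conservation of mass across the mixing zone: C = (0.3796·0.7 + 0.99·0.014) / (0.3796 + 0.99) = 0.2796/1.37 = 0.2041 mg/L.

0.204 mg/L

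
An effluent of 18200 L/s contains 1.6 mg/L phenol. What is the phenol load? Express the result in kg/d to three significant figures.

2520 kg/d

18200 L/s = 18.2 m³/s.
Mass flux = Q·C = 18.2 m³/s × 1.6 g/m³ = 29.12 g/s.
= 29.12 g/s × 86.4 = 2516 kg/d.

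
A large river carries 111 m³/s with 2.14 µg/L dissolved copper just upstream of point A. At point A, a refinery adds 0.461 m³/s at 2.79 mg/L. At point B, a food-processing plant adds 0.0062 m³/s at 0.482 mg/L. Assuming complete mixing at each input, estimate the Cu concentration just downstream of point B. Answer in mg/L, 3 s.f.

0.0137 mg/L

2.14 µg/L = 0.00214 mg/L.
After input A: C = (111·0.00214 + 0.461·2.79) / 111.5 = 0.01367 mg/L.
After input B: C = (111.5·0.01367 + 0.0062·0.482) / 111.5 = 0.0137 mg/L.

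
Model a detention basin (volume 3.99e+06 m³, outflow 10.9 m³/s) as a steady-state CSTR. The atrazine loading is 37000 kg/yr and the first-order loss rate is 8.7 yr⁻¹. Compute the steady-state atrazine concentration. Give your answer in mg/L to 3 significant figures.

Outflow Q = 10.9 m³/s × 3.156e+07 s/yr = 3.44e+08 m³/yr.
Steady-state CSTR mass balance: W = Q·C + k·V·C, so C = W/(Q + kV).
Q + kV = 3.44e+08 + 8.7·3.99e+06 = 3.787e+08 m³/yr.
C = 37000/3.787e+08 = 9.771e-05 kg/m³ = 0.09771 mg/L.

0.0977 mg/L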